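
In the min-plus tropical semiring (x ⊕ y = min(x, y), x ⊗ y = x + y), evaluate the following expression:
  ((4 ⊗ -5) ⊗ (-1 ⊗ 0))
((4 ⊗ -5) ⊗ (-1 ⊗ 0)) = -2

Expand innermost to outermost. Recall ⊕ takes the minimum of its arguments and ⊗ takes their sum. Working out the expression ((4 ⊗ -5) ⊗ (-1 ⊗ 0)) gives -2.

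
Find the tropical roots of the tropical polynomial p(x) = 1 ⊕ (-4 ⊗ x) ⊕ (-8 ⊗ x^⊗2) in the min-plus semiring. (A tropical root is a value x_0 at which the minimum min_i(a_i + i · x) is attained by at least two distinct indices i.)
Roots: {4, 5}

Each tropical root is a break point of the lower envelope of the lines y = a_i + i · x (there are 3 lines, with slopes 0, 1, ..., 2). Only the lines that attain the minimum somewhere contribute to roots; other lines are dominated. Here the surviving (envelope) indices are i = 2, i = 1, i = 0.
Intersections between consecutive envelope lines give the roots: for adjacent envelope indices i < j the intersection is x = (a_i − a_j) / (j − i). Reading off the sorted break points: {4, 5}.
Verification: at each break x_0, at least two indices attain the minimum of min_i(a_i + i · x_0).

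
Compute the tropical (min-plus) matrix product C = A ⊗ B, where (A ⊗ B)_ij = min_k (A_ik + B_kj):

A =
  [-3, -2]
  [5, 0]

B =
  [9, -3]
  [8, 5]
A ⊗ B =
  [6, -6]
  [8, 2]

Apply the min-plus product entry-by-entry:
  C[0][0] = min over k of (A[0][0] + B[0][0] = -3 + 9 = 6, A[0][1] + B[1][0] = -2 + 8 = 6) = 6 (attained at k = 0)
  C[0][1] = min over k of (A[0][0] + B[0][1] = -3 + -3 = -6, A[0][1] + B[1][1] = -2 + 5 = 3) = -6 (attained at k = 0)
  C[1][0] = min over k of (A[1][0] + B[0][0] = 5 + 9 = 14, A[1][1] + B[1][0] = 0 + 8 = 8) = 8 (attained at k = 1)
  C[1][1] = min over k of (A[1][0] + B[0][1] = 5 + -3 = 2, A[1][1] + B[1][1] = 0 + 5 = 5) = 2 (attained at k = 0)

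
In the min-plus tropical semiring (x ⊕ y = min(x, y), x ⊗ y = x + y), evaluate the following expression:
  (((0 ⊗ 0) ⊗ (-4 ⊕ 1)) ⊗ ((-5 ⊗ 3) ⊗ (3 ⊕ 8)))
(((0 ⊗ 0) ⊗ (-4 ⊕ 1)) ⊗ ((-5 ⊗ 3) ⊗ (3 ⊕ 8))) = -3

Expand innermost to outermost. Recall ⊕ takes the minimum of its arguments and ⊗ takes their sum. Working out the expression (((0 ⊗ 0) ⊗ (-4 ⊕ 1)) ⊗ ((-5 ⊗ 3) ⊗ (3 ⊕ 8))) gives -3.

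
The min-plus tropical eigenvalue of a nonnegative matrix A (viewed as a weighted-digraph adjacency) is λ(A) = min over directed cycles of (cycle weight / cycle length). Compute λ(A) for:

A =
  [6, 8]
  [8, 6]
λ(A) = 6

Enumerate directed cycles and compute their means (weight / length). Sample:
  cycle 0 → 0: weight = 6, length = 1, mean = 6/1 ≈ 6.000
  cycle 1 → 1: weight = 6, length = 1, mean = 6/1 ≈ 6.000
  cycle 0 → 1 → 0: weight = 16, length = 2, mean = 16/2 ≈ 8.000
  cycle 1 → 0 → 1: weight = 16, length = 2, mean = 16/2 ≈ 8.000
Minimum mean = 6.000, attained e.g. along the cycle 0 → 0 with weight 6 and length 1. So λ(A) = 6/1 = 6.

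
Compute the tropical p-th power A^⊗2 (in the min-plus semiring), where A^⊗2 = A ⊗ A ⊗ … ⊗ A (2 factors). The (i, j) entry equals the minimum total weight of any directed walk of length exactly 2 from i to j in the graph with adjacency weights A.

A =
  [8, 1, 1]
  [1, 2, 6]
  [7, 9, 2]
A^⊗2 =
  [2, 3, 3]
  [3, 2, 2]
  [9, 8, 4]

Each entry (A^⊗2)_ij equals the minimum over all length-2 walks i = v_0 → v_1 → … → v_2 = j of Σ_t A[v_t][v_{t+1}]. For example, for (i, j) = (0, 2) we minimise over 3 possible intermediate vertex sequences; the minimum is 3, attained along the walk 0 → 2 → 2.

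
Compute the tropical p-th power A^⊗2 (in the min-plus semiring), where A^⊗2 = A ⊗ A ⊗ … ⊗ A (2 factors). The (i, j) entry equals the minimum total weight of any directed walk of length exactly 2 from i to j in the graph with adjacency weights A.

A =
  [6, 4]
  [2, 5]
A^⊗2 =
  [6, 9]
  [7, 6]

Each entry (A^⊗2)_ij equals the minimum over all length-2 walks i = v_0 → v_1 → … → v_2 = j of Σ_t A[v_t][v_{t+1}]. For example, for (i, j) = (0, 1) we minimise over 2 possible intermediate vertex sequences; the minimum is 9, attained along the walk 0 → 1 → 1.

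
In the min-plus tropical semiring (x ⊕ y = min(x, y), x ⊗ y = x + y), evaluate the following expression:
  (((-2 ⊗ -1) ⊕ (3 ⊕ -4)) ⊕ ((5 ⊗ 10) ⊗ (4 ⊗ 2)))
(((-2 ⊗ -1) ⊕ (3 ⊕ -4)) ⊕ ((5 ⊗ 10) ⊗ (4 ⊗ 2))) = -4

Expand innermost to outermost. Recall ⊕ takes the minimum of its arguments and ⊗ takes their sum. Working out the expression (((-2 ⊗ -1) ⊕ (3 ⊕ -4)) ⊕ ((5 ⊗ 10) ⊗ (4 ⊗ 2))) gives -4.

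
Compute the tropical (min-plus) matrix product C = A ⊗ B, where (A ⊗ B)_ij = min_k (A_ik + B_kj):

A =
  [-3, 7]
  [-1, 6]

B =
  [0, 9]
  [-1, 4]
A ⊗ B =
  [-3, 6]
  [-1, 8]

Apply the min-plus product entry-by-entry:
  C[0][0] = min over k of (A[0][0] + B[0][0] = -3 + 0 = -3, A[0][1] + B[1][0] = 7 + -1 = 6) = -3 (attained at k = 0)
  C[0][1] = min over k of (A[0][0] + B[0][1] = -3 + 9 = 6, A[0][1] + B[1][1] = 7 + 4 = 11) = 6 (attained at k = 0)
  C[1][0] = min over k of (A[1][0] + B[0][0] = -1 + 0 = -1, A[1][1] + B[1][0] = 6 + -1 = 5) = -1 (attained at k = 0)
  C[1][1] = min over k of (A[1][0] + B[0][1] = -1 + 9 = 8, A[1][1] + B[1][1] = 6 + 4 = 10) = 8 (attained at k = 0)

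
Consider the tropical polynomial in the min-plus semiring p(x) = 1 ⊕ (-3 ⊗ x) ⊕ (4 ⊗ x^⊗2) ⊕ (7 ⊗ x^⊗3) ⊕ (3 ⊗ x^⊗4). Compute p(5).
p(5) = 1

A tropical monomial a ⊗ x^⊗i evaluates to a + i · x. Evaluating each term at x = 5:
  Term 0 contributes 1 + 0 · 5 = 1
  Term 1 contributes -3 + 1 · 5 = 2
  Term 2 contributes 4 + 2 · 5 = 14
  Term 3 contributes 7 + 3 · 5 = 22
  Term 4 contributes 3 + 4 · 5 = 23
p(5) = ⊕ of these = min[1, 2, 14, 22, 23] = 1.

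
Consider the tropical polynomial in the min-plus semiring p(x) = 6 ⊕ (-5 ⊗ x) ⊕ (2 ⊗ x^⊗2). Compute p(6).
p(6) = 1

A tropical monomial a ⊗ x^⊗i evaluates to a + i · x. Evaluating each term at x = 6:
  Term 0 contributes 6 + 0 · 6 = 6
  Term 1 contributes -5 + 1 · 6 = 1
  Term 2 contributes 2 + 2 · 6 = 14
p(6) = ⊕ of these = min[6, 1, 14] = 1.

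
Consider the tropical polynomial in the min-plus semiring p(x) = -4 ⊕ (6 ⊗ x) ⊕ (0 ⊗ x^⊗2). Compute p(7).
p(7) = -4

A tropical monomial a ⊗ x^⊗i evaluates to a + i · x. Evaluating each term at x = 7:
  Term 0 contributes -4 + 0 · 7 = -4
  Term 1 contributes 6 + 1 · 7 = 13
  Term 2 contributes 0 + 2 · 7 = 14
p(7) = ⊕ of these = min[-4, 13, 14] = -4.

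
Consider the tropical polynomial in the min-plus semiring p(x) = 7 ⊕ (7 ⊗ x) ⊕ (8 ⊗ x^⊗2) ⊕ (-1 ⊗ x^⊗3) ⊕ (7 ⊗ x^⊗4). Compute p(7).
p(7) = 7

A tropical monomial a ⊗ x^⊗i evaluates to a + i · x. Evaluating each term at x = 7:
  Term 0 contributes 7 + 0 · 7 = 7
  Term 1 contributes 7 + 1 · 7 = 14
  Term 2 contributes 8 + 2 · 7 = 22
  Term 3 contributes -1 + 3 · 7 = 20
  Term 4 contributes 7 + 4 · 7 = 35
p(7) = ⊕ of these = min[7, 14, 22, 20, 35] = 7.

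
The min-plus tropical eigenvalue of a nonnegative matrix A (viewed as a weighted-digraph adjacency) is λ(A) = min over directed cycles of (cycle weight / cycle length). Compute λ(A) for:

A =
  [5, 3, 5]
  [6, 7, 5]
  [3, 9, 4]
λ(A) = 11/3

Enumerate directed cycles and compute their means (weight / length). Sample:
  cycle 0 → 0: weight = 5, length = 1, mean = 5/1 ≈ 5.000
  cycle 1 → 1: weight = 7, length = 1, mean = 7/1 ≈ 7.000
  cycle 2 → 2: weight = 4, length = 1, mean = 4/1 ≈ 4.000
  cycle 0 → 1 → 0: weight = 9, length = 2, mean = 9/2 ≈ 4.500
  cycle 0 → 2 → 0: weight = 8, length = 2, mean = 8/2 ≈ 4.000
  cycle 1 → 0 → 1: weight = 9, length = 2, mean = 9/2 ≈ 4.500
Minimum mean = 3.667, attained e.g. along the cycle 0 → 1 → 2 → 0 with weight 11 and length 3. So λ(A) = 11/3 = 11/3.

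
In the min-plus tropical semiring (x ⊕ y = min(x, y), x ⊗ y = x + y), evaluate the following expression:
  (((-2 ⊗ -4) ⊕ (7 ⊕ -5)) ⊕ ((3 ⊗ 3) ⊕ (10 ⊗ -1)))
(((-2 ⊗ -4) ⊕ (7 ⊕ -5)) ⊕ ((3 ⊗ 3) ⊕ (10 ⊗ -1))) = -6

Expand innermost to outermost. Recall ⊕ takes the minimum of its arguments and ⊗ takes their sum. Working out the expression (((-2 ⊗ -4) ⊕ (7 ⊕ -5)) ⊕ ((3 ⊗ 3) ⊕ (10 ⊗ -1))) gives -6.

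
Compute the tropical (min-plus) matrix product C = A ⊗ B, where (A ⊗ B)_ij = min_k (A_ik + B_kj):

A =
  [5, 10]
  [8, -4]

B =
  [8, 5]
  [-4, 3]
A ⊗ B =
  [6, 10]
  [-8, -1]

Apply the min-plus product entry-by-entry:
  C[0][0] = min over k of (A[0][0] + B[0][0] = 5 + 8 = 13, A[0][1] + B[1][0] = 10 + -4 = 6) = 6 (attained at k = 1)
  C[0][1] = min over k of (A[0][0] + B[0][1] = 5 + 5 = 10, A[0][1] + B[1][1] = 10 + 3 = 13) = 10 (attained at k = 0)
  C[1][0] = min over k of (A[1][0] + B[0][0] = 8 + 8 = 16, A[1][1] + B[1][0] = -4 + -4 = -8) = -8 (attained at k = 1)
  C[1][1] = min over k of (A[1][0] + B[0][1] = 8 + 5 = 13, A[1][1] + B[1][1] = -4 + 3 = -1) = -1 (attained at k = 1)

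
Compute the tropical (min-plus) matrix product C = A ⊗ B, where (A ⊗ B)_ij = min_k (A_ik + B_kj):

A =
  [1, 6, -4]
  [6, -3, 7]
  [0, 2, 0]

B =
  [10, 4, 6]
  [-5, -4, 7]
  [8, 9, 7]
A ⊗ B =
  [1, 2, 3]
  [-8, -7, 4]
  [-3, -2, 6]

Apply the min-plus product entry-by-entry:
  C[0][0] = min over k of (A[0][0] + B[0][0] = 1 + 10 = 11, A[0][1] + B[1][0] = 6 + -5 = 1, A[0][2] + B[2][0] = -4 + 8 = 4) = 1 (attained at k = 1)
  C[0][1] = min over k of (A[0][0] + B[0][1] = 1 + 4 = 5, A[0][1] + B[1][1] = 6 + -4 = 2, A[0][2] + B[2][1] = -4 + 9 = 5) = 2 (attained at k = 1)
  C[0][2] = min over k of (A[0][0] + B[0][2] = 1 + 6 = 7, A[0][1] + B[1][2] = 6 + 7 = 13, A[0][2] + B[2][2] = -4 + 7 = 3) = 3 (attained at k = 2)
  C[1][0] = min over k of (A[1][0] + B[0][0] = 6 + 10 = 16, A[1][1] + B[1][0] = -3 + -5 = -8, A[1][2] + B[2][0] = 7 + 8 = 15) = -8 (attained at k = 1)
  C[1][1] = min over k of (A[1][0] + B[0][1] = 6 + 4 = 10, A[1][1] + B[1][1] = -3 + -4 = -7, A[1][2] + B[2][1] = 7 + 9 = 16) = -7 (attained at k = 1)
  C[1][2] = min over k of (A[1][0] + B[0][2] = 6 + 6 = 12, A[1][1] + B[1][2] = -3 + 7 = 4, A[1][2] + B[2][2] = 7 + 7 = 14) = 4 (attained at k = 1)
  C[2][0] = min over k of (A[2][0] + B[0][0] = 0 + 10 = 10, A[2][1] + B[1][0] = 2 + -5 = -3, A[2][2] + B[2][0] = 0 + 8 = 8) = -3 (attained at k = 1)
  C[2][1] = min over k of (A[2][0] + B[0][1] = 0 + 4 = 4, A[2][1] + B[1][1] = 2 + -4 = -2, A[2][2] + B[2][1] = 0 + 9 = 9) = -2 (attained at k = 1)
  C[2][2] = min over k of (A[2][0] + B[0][2] = 0 + 6 = 6, A[2][1] + B[1][2] = 2 + 7 = 9, A[2][2] + B[2][2] = 0 + 7 = 7) = 6 (attained at k = 0)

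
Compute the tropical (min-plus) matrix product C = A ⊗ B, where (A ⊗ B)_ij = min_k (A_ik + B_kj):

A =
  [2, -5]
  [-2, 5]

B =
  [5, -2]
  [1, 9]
A ⊗ B =
  [-4, 0]
  [3, -4]

Apply the min-plus product entry-by-entry:
  C[0][0] = min over k of (A[0][0] + B[0][0] = 2 + 5 = 7, A[0][1] + B[1][0] = -5 + 1 = -4) = -4 (attained at k = 1)
  C[0][1] = min over k of (A[0][0] + B[0][1] = 2 + -2 = 0, A[0][1] + B[1][1] = -5 + 9 = 4) = 0 (attained at k = 0)
  C[1][0] = min over k of (A[1][0] + B[0][0] = -2 + 5 = 3, A[1][1] + B[1][0] = 5 + 1 = 6) = 3 (attained at k = 0)
  C[1][1] = min over k of (A[1][0] + B[0][1] = -2 + -2 = -4, A[1][1] + B[1][1] = 5 + 9 = 14) = -4 (attained at k = 0)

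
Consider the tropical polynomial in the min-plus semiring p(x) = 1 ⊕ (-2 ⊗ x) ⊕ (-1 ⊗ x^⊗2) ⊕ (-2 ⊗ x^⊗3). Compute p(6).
p(6) = 1

A tropical monomial a ⊗ x^⊗i evaluates to a + i · x. Evaluating each term at x = 6:
  Term 0 contributes 1 + 0 · 6 = 1
  Term 1 contributes -2 + 1 · 6 = 4
  Term 2 contributes -1 + 2 · 6 = 11
  Term 3 contributes -2 + 3 · 6 = 16
p(6) = ⊕ of these = min[1, 4, 11, 16] = 1.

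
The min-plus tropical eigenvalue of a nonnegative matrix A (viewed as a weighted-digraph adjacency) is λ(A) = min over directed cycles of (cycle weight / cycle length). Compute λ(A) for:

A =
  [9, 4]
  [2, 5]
λ(A) = 3

Enumerate directed cycles and compute their means (weight / length). Sample:
  cycle 0 → 0: weight = 9, length = 1, mean = 9/1 ≈ 9.000
  cycle 1 → 1: weight = 5, length = 1, mean = 5/1 ≈ 5.000
  cycle 0 → 1 → 0: weight = 6, length = 2, mean = 6/2 ≈ 3.000
  cycle 1 → 0 → 1: weight = 6, length = 2, mean = 6/2 ≈ 3.000
Minimum mean = 3.000, attained e.g. along the cycle 0 → 1 → 0 with weight 6 and length 2. So λ(A) = 6/2 = 3.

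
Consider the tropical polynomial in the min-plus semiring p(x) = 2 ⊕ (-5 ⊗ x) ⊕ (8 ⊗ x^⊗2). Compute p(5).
p(5) = 0

A tropical monomial a ⊗ x^⊗i evaluates to a + i · x. Evaluating each term at x = 5:
  Term 0 contributes 2 + 0 · 5 = 2
  Term 1 contributes -5 + 1 · 5 = 0
  Term 2 contributes 8 + 2 · 5 = 18
p(5) = ⊕ of these = min[2, 0, 18] = 0.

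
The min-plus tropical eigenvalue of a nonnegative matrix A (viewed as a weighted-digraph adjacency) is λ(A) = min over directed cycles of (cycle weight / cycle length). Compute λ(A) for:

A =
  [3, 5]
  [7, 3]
λ(A) = 3

Enumerate directed cycles and compute their means (weight / length). Sample:
  cycle 0 → 0: weight = 3, length = 1, mean = 3/1 ≈ 3.000
  cycle 1 → 1: weight = 3, length = 1, mean = 3/1 ≈ 3.000
  cycle 0 → 1 → 0: weight = 12, length = 2, mean = 12/2 ≈ 6.000
  cycle 1 → 0 → 1: weight = 12, length = 2, mean = 12/2 ≈ 6.000
Minimum mean = 3.000, attained e.g. along the cycle 0 → 0 with weight 3 and length 1. So λ(A) = 3/1 = 3.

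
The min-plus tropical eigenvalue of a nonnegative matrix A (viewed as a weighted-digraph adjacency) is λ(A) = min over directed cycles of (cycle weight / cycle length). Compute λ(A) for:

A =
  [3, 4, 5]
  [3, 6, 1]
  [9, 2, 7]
λ(A) = 3/2

Enumerate directed cycles and compute their means (weight / length). Sample:
  cycle 0 → 0: weight = 3, length = 1, mean = 3/1 ≈ 3.000
  cycle 1 → 1: weight = 6, length = 1, mean = 6/1 ≈ 6.000
  cycle 2 → 2: weight = 7, length = 1, mean = 7/1 ≈ 7.000
  cycle 0 → 1 → 0: weight = 7, length = 2, mean = 7/2 ≈ 3.500
  cycle 0 → 2 → 0: weight = 14, length = 2, mean = 14/2 ≈ 7.000
  cycle 1 → 0 → 1: weight = 7, length = 2, mean = 7/2 ≈ 3.500
Minimum mean = 1.500, attained e.g. along the cycle 1 → 2 → 1 with weight 3 and length 2. So λ(A) = 3/2 = 3/2.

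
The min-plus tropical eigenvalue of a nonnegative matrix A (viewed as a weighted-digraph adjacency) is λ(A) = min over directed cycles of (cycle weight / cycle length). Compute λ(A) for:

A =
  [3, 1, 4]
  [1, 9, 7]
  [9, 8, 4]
λ(A) = 1

Enumerate directed cycles and compute their means (weight / length). Sample:
  cycle 0 → 0: weight = 3, length = 1, mean = 3/1 ≈ 3.000
  cycle 1 → 1: weight = 9, length = 1, mean = 9/1 ≈ 9.000
  cycle 2 → 2: weight = 4, length = 1, mean = 4/1 ≈ 4.000
  cycle 0 → 1 → 0: weight = 2, length = 2, mean = 2/2 ≈ 1.000
  cycle 0 → 2 → 0: weight = 13, length = 2, mean = 13/2 ≈ 6.500
  cycle 1 → 0 → 1: weight = 2, length = 2, mean = 2/2 ≈ 1.000
Minimum mean = 1.000, attained e.g. along the cycle 0 → 1 → 0 with weight 2 and length 2. So λ(A) = 2/2 = 1.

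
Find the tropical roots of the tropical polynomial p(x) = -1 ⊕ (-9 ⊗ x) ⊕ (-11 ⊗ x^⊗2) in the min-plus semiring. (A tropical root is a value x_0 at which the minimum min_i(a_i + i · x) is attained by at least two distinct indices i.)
Roots: {2, 8}

Each tropical root is a break point of the lower envelope of the lines y = a_i + i · x (there are 3 lines, with slopes 0, 1, ..., 2). Only the lines that attain the minimum somewhere contribute to roots; other lines are dominated. Here the surviving (envelope) indices are i = 2, i = 1, i = 0.
Intersections between consecutive envelope lines give the roots: for adjacent envelope indices i < j the intersection is x = (a_i − a_j) / (j − i). Reading off the sorted break points: {2, 8}.
Verification: at each break x_0, at least two indices attain the minimum of min_i(a_i + i · x_0).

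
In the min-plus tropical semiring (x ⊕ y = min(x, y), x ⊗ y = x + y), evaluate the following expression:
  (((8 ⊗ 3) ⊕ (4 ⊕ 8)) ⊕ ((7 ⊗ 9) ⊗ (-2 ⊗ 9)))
(((8 ⊗ 3) ⊕ (4 ⊕ 8)) ⊕ ((7 ⊗ 9) ⊗ (-2 ⊗ 9))) = 4

Expand innermost to outermost. Recall ⊕ takes the minimum of its arguments and ⊗ takes their sum. Working out the expression (((8 ⊗ 3) ⊕ (4 ⊕ 8)) ⊕ ((7 ⊗ 9) ⊗ (-2 ⊗ 9))) gives 4.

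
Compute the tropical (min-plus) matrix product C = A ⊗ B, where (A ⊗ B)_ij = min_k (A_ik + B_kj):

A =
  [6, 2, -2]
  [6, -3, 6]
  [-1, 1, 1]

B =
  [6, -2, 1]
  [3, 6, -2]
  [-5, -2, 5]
A ⊗ B =
  [-7, -4, 0]
  [0, 3, -5]
  [-4, -3, -1]

Apply the min-plus product entry-by-entry:
  C[0][0] = min over k of (A[0][0] + B[0][0] = 6 + 6 = 12, A[0][1] + B[1][0] = 2 + 3 = 5, A[0][2] + B[2][0] = -2 + -5 = -7) = -7 (attained at k = 2)
  C[0][1] = min over k of (A[0][0] + B[0][1] = 6 + -2 = 4, A[0][1] + B[1][1] = 2 + 6 = 8, A[0][2] + B[2][1] = -2 + -2 = -4) = -4 (attained at k = 2)
  C[0][2] = min over k of (A[0][0] + B[0][2] = 6 + 1 = 7, A[0][1] + B[1][2] = 2 + -2 = 0, A[0][2] + B[2][2] = -2 + 5 = 3) = 0 (attained at k = 1)
  C[1][0] = min over k of (A[1][0] + B[0][0] = 6 + 6 = 12, A[1][1] + B[1][0] = -3 + 3 = 0, A[1][2] + B[2][0] = 6 + -5 = 1) = 0 (attained at k = 1)
  C[1][1] = min over k of (A[1][0] + B[0][1] = 6 + -2 = 4, A[1][1] + B[1][1] = -3 + 6 = 3, A[1][2] + B[2][1] = 6 + -2 = 4) = 3 (attained at k = 1)
  C[1][2] = min over k of (A[1][0] + B[0][2] = 6 + 1 = 7, A[1][1] + B[1][2] = -3 + -2 = -5, A[1][2] + B[2][2] = 6 + 5 = 11) = -5 (attained at k = 1)
  C[2][0] = min over k of (A[2][0] + B[0][0] = -1 + 6 = 5, A[2][1] + B[1][0] = 1 + 3 = 4, A[2][2] + B[2][0] = 1 + -5 = -4) = -4 (attained at k = 2)
  C[2][1] = min over k of (A[2][0] + B[0][1] = -1 + -2 = -3, A[2][1] + B[1][1] = 1 + 6 = 7, A[2][2] + B[2][1] = 1 + -2 = -1) = -3 (attained at k = 0)
  C[2][2] = min over k of (A[2][0] + B[0][2] = -1 + 1 = 0, A[2][1] + B[1][2] = 1 + -2 = -1, A[2][2] + B[2][2] = 1 + 5 = 6) = -1 (attained at k = 1)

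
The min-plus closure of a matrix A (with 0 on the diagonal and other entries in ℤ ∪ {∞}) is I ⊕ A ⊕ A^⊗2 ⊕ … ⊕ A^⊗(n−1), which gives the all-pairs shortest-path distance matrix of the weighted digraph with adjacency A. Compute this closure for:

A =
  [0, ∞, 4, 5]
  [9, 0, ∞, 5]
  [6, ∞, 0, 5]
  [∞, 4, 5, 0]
Closure =
  [0, 9, 4, 5]
  [9, 0, 10, 5]
  [6, 9, 0, 5]
  [11, 4, 5, 0]

This is the Floyd-Warshall all-pairs shortest-path computation. For each intermediate vertex k = 0, 1, …, 3, update dist[i][j] ← min(dist[i][j], dist[i][k] + dist[k][j]). The final matrix gives, for each (i, j), the minimum total weight of any directed path from i to j (possibly empty when i = j).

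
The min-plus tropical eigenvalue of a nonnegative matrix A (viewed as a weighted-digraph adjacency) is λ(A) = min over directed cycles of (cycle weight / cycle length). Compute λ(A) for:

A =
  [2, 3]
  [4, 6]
λ(A) = 2

Enumerate directed cycles and compute their means (weight / length). Sample:
  cycle 0 → 0: weight = 2, length = 1, mean = 2/1 ≈ 2.000
  cycle 1 → 1: weight = 6, length = 1, mean = 6/1 ≈ 6.000
  cycle 0 → 1 → 0: weight = 7, length = 2, mean = 7/2 ≈ 3.500
  cycle 1 → 0 → 1: weight = 7, length = 2, mean = 7/2 ≈ 3.500
Minimum mean = 2.000, attained e.g. along the cycle 0 → 0 with weight 2 and length 1. So λ(A) = 2/1 = 2.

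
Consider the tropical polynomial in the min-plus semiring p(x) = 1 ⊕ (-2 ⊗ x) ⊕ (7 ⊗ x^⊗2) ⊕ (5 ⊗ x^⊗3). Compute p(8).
p(8) = 1

A tropical monomial a ⊗ x^⊗i evaluates to a + i · x. Evaluating each term at x = 8:
  Term 0 contributes 1 + 0 · 8 = 1
  Term 1 contributes -2 + 1 · 8 = 6
  Term 2 contributes 7 + 2 · 8 = 23
  Term 3 contributes 5 + 3 · 8 = 29
p(8) = ⊕ of these = min[1, 6, 23, 29] = 1.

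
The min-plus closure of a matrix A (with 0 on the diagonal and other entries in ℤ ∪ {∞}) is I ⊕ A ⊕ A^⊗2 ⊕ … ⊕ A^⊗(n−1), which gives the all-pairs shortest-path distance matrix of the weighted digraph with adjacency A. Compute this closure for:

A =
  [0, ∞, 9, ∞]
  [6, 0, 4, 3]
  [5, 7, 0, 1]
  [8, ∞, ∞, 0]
Closure =
  [0, 16, 9, 10]
  [6, 0, 4, 3]
  [5, 7, 0, 1]
  [8, 24, 17, 0]

This is the Floyd-Warshall all-pairs shortest-path computation. For each intermediate vertex k = 0, 1, …, 3, update dist[i][j] ← min(dist[i][j], dist[i][k] + dist[k][j]). The final matrix gives, for each (i, j), the minimum total weight of any directed path from i to j (possibly empty when i = j).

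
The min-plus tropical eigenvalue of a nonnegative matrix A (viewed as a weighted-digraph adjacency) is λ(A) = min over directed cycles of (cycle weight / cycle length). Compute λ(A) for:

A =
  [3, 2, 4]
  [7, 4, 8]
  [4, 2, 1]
λ(A) = 1

Enumerate directed cycles and compute their means (weight / length). Sample:
  cycle 0 → 0: weight = 3, length = 1, mean = 3/1 ≈ 3.000
  cycle 1 → 1: weight = 4, length = 1, mean = 4/1 ≈ 4.000
  cycle 2 → 2: weight = 1, length = 1, mean = 1/1 ≈ 1.000
  cycle 0 → 1 → 0: weight = 9, length = 2, mean = 9/2 ≈ 4.500
  cycle 0 → 2 → 0: weight = 8, length = 2, mean = 8/2 ≈ 4.000
  cycle 1 → 0 → 1: weight = 9, length = 2, mean = 9/2 ≈ 4.500
Minimum mean = 1.000, attained e.g. along the cycle 2 → 2 with weight 1 and length 1. So λ(A) = 1/1 = 1.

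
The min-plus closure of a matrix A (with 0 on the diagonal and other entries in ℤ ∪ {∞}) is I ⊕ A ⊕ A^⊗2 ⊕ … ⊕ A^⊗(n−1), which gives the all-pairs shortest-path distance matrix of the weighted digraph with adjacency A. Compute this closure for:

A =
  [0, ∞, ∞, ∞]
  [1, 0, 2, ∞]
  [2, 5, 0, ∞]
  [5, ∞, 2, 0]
Closure =
  [0, ∞, ∞, ∞]
  [1, 0, 2, ∞]
  [2, 5, 0, ∞]
  [4, 7, 2, 0]

This is the Floyd-Warshall all-pairs shortest-path computation. For each intermediate vertex k = 0, 1, …, 3, update dist[i][j] ← min(dist[i][j], dist[i][k] + dist[k][j]). The final matrix gives, for each (i, j), the minimum total weight of any directed path from i to j (possibly empty when i = j).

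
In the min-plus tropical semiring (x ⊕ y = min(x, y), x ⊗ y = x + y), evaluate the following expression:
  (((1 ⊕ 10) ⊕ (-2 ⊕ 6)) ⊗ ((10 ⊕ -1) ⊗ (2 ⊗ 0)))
(((1 ⊕ 10) ⊕ (-2 ⊕ 6)) ⊗ ((10 ⊕ -1) ⊗ (2 ⊗ 0))) = -1

Expand innermost to outermost. Recall ⊕ takes the minimum of its arguments and ⊗ takes their sum. Working out the expression (((1 ⊕ 10) ⊕ (-2 ⊕ 6)) ⊗ ((10 ⊕ -1) ⊗ (2 ⊗ 0))) gives -1.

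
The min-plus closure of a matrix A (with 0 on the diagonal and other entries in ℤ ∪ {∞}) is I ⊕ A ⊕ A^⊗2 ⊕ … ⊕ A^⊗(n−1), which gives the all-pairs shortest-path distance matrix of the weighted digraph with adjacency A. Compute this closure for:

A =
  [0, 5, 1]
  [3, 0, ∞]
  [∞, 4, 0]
Closure =
  [0, 5, 1]
  [3, 0, 4]
  [7, 4, 0]

This is the Floyd-Warshall all-pairs shortest-path computation. For each intermediate vertex k = 0, 1, …, 2, update dist[i][j] ← min(dist[i][j], dist[i][k] + dist[k][j]). The final matrix gives, for each (i, j), the minimum total weight of any directed path from i to j (possibly empty when i = j).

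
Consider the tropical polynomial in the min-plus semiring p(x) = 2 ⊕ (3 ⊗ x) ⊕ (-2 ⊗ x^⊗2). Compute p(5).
p(5) = 2

A tropical monomial a ⊗ x^⊗i evaluates to a + i · x. Evaluating each term at x = 5:
  Term 0 contributes 2 + 0 · 5 = 2
  Term 1 contributes 3 + 1 · 5 = 8
  Term 2 contributes -2 + 2 · 5 = 8
p(5) = ⊕ of these = min[2, 8, 8] = 2.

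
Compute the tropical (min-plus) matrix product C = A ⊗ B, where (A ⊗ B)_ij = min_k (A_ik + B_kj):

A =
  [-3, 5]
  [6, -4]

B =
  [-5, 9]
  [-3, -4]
A ⊗ B =
  [-8, 1]
  [-7, -8]

Apply the min-plus product entry-by-entry:
  C[0][0] = min over k of (A[0][0] + B[0][0] = -3 + -5 = -8, A[0][1] + B[1][0] = 5 + -3 = 2) = -8 (attained at k = 0)
  C[0][1] = min over k of (A[0][0] + B[0][1] = -3 + 9 = 6, A[0][1] + B[1][1] = 5 + -4 = 1) = 1 (attained at k = 1)
  C[1][0] = min over k of (A[1][0] + B[0][0] = 6 + -5 = 1, A[1][1] + B[1][0] = -4 + -3 = -7) = -7 (attained at k = 1)
  C[1][1] = min over k of (A[1][0] + B[0][1] = 6 + 9 = 15, A[1][1] + B[1][1] = -4 + -4 = -8) = -8 (attained at k = 1)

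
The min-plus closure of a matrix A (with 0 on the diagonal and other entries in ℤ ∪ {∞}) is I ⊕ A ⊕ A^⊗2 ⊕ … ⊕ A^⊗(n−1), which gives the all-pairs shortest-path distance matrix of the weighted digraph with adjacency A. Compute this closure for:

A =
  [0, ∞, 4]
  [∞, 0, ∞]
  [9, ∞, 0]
Closure =
  [0, ∞, 4]
  [∞, 0, ∞]
  [9, ∞, 0]

This is the Floyd-Warshall all-pairs shortest-path computation. For each intermediate vertex k = 0, 1, …, 2, update dist[i][j] ← min(dist[i][j], dist[i][k] + dist[k][j]). The final matrix gives, for each (i, j), the minimum total weight of any directed path from i to j (possibly empty when i = j).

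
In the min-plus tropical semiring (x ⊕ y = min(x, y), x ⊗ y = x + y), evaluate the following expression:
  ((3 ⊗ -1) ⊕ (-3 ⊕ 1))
((3 ⊗ -1) ⊕ (-3 ⊕ 1)) = -3

Expand innermost to outermost. Recall ⊕ takes the minimum of its arguments and ⊗ takes their sum. Working out the expression ((3 ⊗ -1) ⊕ (-3 ⊕ 1)) gives -3.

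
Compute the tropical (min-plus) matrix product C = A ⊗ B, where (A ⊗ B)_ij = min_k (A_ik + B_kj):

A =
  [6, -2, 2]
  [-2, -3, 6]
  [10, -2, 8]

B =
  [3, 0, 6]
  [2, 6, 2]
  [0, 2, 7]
A ⊗ B =
  [0, 4, 0]
  [-1, -2, -1]
  [0, 4, 0]

Apply the min-plus product entry-by-entry:
  C[0][0] = min over k of (A[0][0] + B[0][0] = 6 + 3 = 9, A[0][1] + B[1][0] = -2 + 2 = 0, A[0][2] + B[2][0] = 2 + 0 = 2) = 0 (attained at k = 1)
  C[0][1] = min over k of (A[0][0] + B[0][1] = 6 + 0 = 6, A[0][1] + B[1][1] = -2 + 6 = 4, A[0][2] + B[2][1] = 2 + 2 = 4) = 4 (attained at k = 1)
  C[0][2] = min over k of (A[0][0] + B[0][2] = 6 + 6 = 12, A[0][1] + B[1][2] = -2 + 2 = 0, A[0][2] + B[2][2] = 2 + 7 = 9) = 0 (attained at k = 1)
  C[1][0] = min over k of (A[1][0] + B[0][0] = -2 + 3 = 1, A[1][1] + B[1][0] = -3 + 2 = -1, A[1][2] + B[2][0] = 6 + 0 = 6) = -1 (attained at k = 1)
  C[1][1] = min over k of (A[1][0] + B[0][1] = -2 + 0 = -2, A[1][1] + B[1][1] = -3 + 6 = 3, A[1][2] + B[2][1] = 6 + 2 = 8) = -2 (attained at k = 0)
  C[1][2] = min over k of (A[1][0] + B[0][2] = -2 + 6 = 4, A[1][1] + B[1][2] = -3 + 2 = -1, A[1][2] + B[2][2] = 6 + 7 = 13) = -1 (attained at k = 1)
  C[2][0] = min over k of (A[2][0] + B[0][0] = 10 + 3 = 13, A[2][1] + B[1][0] = -2 + 2 = 0, A[2][2] + B[2][0] = 8 + 0 = 8) = 0 (attained at k = 1)
  C[2][1] = min over k of (A[2][0] + B[0][1] = 10 + 0 = 10, A[2][1] + B[1][1] = -2 + 6 = 4, A[2][2] + B[2][1] = 8 + 2 = 10) = 4 (attained at k = 1)
  C[2][2] = min over k of (A[2][0] + B[0][2] = 10 + 6 = 16, A[2][1] + B[1][2] = -2 + 2 = 0, A[2][2] + B[2][2] = 8 + 7 = 15) = 0 (attained at k = 1)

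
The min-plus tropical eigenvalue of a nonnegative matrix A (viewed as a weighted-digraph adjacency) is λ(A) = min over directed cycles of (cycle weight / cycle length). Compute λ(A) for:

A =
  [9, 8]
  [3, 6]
λ(A) = 11/2

Enumerate directed cycles and compute their means (weight / length). Sample:
  cycle 0 → 0: weight = 9, length = 1, mean = 9/1 ≈ 9.000
  cycle 1 → 1: weight = 6, length = 1, mean = 6/1 ≈ 6.000
  cycle 0 → 1 → 0: weight = 11, length = 2, mean = 11/2 ≈ 5.500
  cycle 1 → 0 → 1: weight = 11, length = 2, mean = 11/2 ≈ 5.500
Minimum mean = 5.500, attained e.g. along the cycle 0 → 1 → 0 with weight 11 and length 2. So λ(A) = 11/2 = 11/2.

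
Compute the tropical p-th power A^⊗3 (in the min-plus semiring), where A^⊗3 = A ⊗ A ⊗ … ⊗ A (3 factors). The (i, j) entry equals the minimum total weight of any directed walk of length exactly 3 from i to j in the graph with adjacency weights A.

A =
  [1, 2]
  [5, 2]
A^⊗3 =
  [3, 4]
  [7, 6]

Each entry (A^⊗3)_ij equals the minimum over all length-3 walks i = v_0 → v_1 → … → v_3 = j of Σ_t A[v_t][v_{t+1}]. For example, for (i, j) = (0, 1) we minimise over 4 possible intermediate vertex sequences; the minimum is 4, attained along the walk 0 → 0 → 0 → 1.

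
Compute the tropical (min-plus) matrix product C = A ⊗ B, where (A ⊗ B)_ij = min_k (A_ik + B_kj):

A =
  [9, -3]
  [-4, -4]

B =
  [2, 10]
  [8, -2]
A ⊗ B =
  [5, -5]
  [-2, -6]

Apply the min-plus product entry-by-entry:
  C[0][0] = min over k of (A[0][0] + B[0][0] = 9 + 2 = 11, A[0][1] + B[1][0] = -3 + 8 = 5) = 5 (attained at k = 1)
  C[0][1] = min over k of (A[0][0] + B[0][1] = 9 + 10 = 19, A[0][1] + B[1][1] = -3 + -2 = -5) = -5 (attained at k = 1)
  C[1][0] = min over k of (A[1][0] + B[0][0] = -4 + 2 = -2, A[1][1] + B[1][0] = -4 + 8 = 4) = -2 (attained at k = 0)
  C[1][1] = min over k of (A[1][0] + B[0][1] = -4 + 10 = 6, A[1][1] + B[1][1] = -4 + -2 = -6) = -6 (attained at k = 1)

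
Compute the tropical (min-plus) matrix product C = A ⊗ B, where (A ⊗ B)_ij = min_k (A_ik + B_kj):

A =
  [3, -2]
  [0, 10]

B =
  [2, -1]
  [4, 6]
A ⊗ B =
  [2, 2]
  [2, -1]

Apply the min-plus product entry-by-entry:
  C[0][0] = min over k of (A[0][0] + B[0][0] = 3 + 2 = 5, A[0][1] + B[1][0] = -2 + 4 = 2) = 2 (attained at k = 1)
  C[0][1] = min over k of (A[0][0] + B[0][1] = 3 + -1 = 2, A[0][1] + B[1][1] = -2 + 6 = 4) = 2 (attained at k = 0)
  C[1][0] = min over k of (A[1][0] + B[0][0] = 0 + 2 = 2, A[1][1] + B[1][0] = 10 + 4 = 14) = 2 (attained at k = 0)
  C[1][1] = min over k of (A[1][0] + B[0][1] = 0 + -1 = -1, A[1][1] + B[1][1] = 10 + 6 = 16) = -1 (attained at k = 0)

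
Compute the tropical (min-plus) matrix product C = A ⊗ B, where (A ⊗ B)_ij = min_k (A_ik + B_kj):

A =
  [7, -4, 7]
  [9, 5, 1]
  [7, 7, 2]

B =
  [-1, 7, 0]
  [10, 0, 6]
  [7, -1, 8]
A ⊗ B =
  [6, -4, 2]
  [8, 0, 9]
  [6, 1, 7]

Apply the min-plus product entry-by-entry:
  C[0][0] = min over k of (A[0][0] + B[0][0] = 7 + -1 = 6, A[0][1] + B[1][0] = -4 + 10 = 6, A[0][2] + B[2][0] = 7 + 7 = 14) = 6 (attained at k = 0)
  C[0][1] = min over k of (A[0][0] + B[0][1] = 7 + 7 = 14, A[0][1] + B[1][1] = -4 + 0 = -4, A[0][2] + B[2][1] = 7 + -1 = 6) = -4 (attained at k = 1)
  C[0][2] = min over k of (A[0][0] + B[0][2] = 7 + 0 = 7, A[0][1] + B[1][2] = -4 + 6 = 2, A[0][2] + B[2][2] = 7 + 8 = 15) = 2 (attained at k = 1)
  C[1][0] = min over k of (A[1][0] + B[0][0] = 9 + -1 = 8, A[1][1] + B[1][0] = 5 + 10 = 15, A[1][2] + B[2][0] = 1 + 7 = 8) = 8 (attained at k = 0)
  C[1][1] = min over k of (A[1][0] + B[0][1] = 9 + 7 = 16, A[1][1] + B[1][1] = 5 + 0 = 5, A[1][2] + B[2][1] = 1 + -1 = 0) = 0 (attained at k = 2)
  C[1][2] = min over k of (A[1][0] + B[0][2] = 9 + 0 = 9, A[1][1] + B[1][2] = 5 + 6 = 11, A[1][2] + B[2][2] = 1 + 8 = 9) = 9 (attained at k = 0)
  C[2][0] = min over k of (A[2][0] + B[0][0] = 7 + -1 = 6, A[2][1] + B[1][0] = 7 + 10 = 17, A[2][2] + B[2][0] = 2 + 7 = 9) = 6 (attained at k = 0)
  C[2][1] = min over k of (A[2][0] + B[0][1] = 7 + 7 = 14, A[2][1] + B[1][1] = 7 + 0 = 7, A[2][2] + B[2][1] = 2 + -1 = 1) = 1 (attained at k = 2)
  C[2][2] = min over k of (A[2][0] + B[0][2] = 7 + 0 = 7, A[2][1] + B[1][2] = 7 + 6 = 13, A[2][2] + B[2][2] = 2 + 8 = 10) = 7 (attained at k = 0)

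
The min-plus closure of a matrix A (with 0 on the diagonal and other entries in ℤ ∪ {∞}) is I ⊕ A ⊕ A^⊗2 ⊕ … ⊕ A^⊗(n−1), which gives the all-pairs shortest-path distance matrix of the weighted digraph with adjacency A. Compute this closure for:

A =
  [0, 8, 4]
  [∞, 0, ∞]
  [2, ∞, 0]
Closure =
  [0, 8, 4]
  [∞, 0, ∞]
  [2, 10, 0]

This is the Floyd-Warshall all-pairs shortest-path computation. For each intermediate vertex k = 0, 1, …, 2, update dist[i][j] ← min(dist[i][j], dist[i][k] + dist[k][j]). The final matrix gives, for each (i, j), the minimum total weight of any directed path from i to j (possibly empty when i = j).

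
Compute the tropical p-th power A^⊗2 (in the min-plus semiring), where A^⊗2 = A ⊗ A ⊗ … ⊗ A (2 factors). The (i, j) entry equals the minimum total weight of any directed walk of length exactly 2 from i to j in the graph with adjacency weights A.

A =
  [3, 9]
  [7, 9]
A^⊗2 =
  [6, 12]
  [10, 16]

Each entry (A^⊗2)_ij equals the minimum over all length-2 walks i = v_0 → v_1 → … → v_2 = j of Σ_t A[v_t][v_{t+1}]. For example, for (i, j) = (0, 1) we minimise over 2 possible intermediate vertex sequences; the minimum is 12, attained along the walk 0 → 0 → 1.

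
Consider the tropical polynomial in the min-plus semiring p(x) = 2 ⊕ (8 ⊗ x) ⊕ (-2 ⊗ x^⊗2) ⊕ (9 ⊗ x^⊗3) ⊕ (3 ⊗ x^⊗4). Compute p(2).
p(2) = 2

A tropical monomial a ⊗ x^⊗i evaluates to a + i · x. Evaluating each term at x = 2:
  Term 0 contributes 2 + 0 · 2 = 2
  Term 1 contributes 8 + 1 · 2 = 10
  Term 2 contributes -2 + 2 · 2 = 2
  Term 3 contributes 9 + 3 · 2 = 15
  Term 4 contributes 3 + 4 · 2 = 11
p(2) = ⊕ of these = min[2, 10, 2, 15, 11] = 2.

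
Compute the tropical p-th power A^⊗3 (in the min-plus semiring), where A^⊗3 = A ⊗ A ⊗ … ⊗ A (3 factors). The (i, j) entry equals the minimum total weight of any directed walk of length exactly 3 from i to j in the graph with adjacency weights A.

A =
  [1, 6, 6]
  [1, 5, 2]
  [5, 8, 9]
A^⊗3 =
  [3, 8, 8]
  [3, 8, 8]
  [7, 12, 12]

Each entry (A^⊗3)_ij equals the minimum over all length-3 walks i = v_0 → v_1 → … → v_3 = j of Σ_t A[v_t][v_{t+1}]. For example, for (i, j) = (0, 2) we minimise over 9 possible intermediate vertex sequences; the minimum is 8, attained along the walk 0 → 0 → 0 → 2.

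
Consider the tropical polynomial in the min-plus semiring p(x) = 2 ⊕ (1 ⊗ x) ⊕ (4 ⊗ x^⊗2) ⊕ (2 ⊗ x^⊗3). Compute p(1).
p(1) = 2

A tropical monomial a ⊗ x^⊗i evaluates to a + i · x. Evaluating each term at x = 1:
  Term 0 contributes 2 + 0 · 1 = 2
  Term 1 contributes 1 + 1 · 1 = 2
  Term 2 contributes 4 + 2 · 1 = 6
  Term 3 contributes 2 + 3 · 1 = 5
p(1) = ⊕ of these = min[2, 2, 6, 5] = 2.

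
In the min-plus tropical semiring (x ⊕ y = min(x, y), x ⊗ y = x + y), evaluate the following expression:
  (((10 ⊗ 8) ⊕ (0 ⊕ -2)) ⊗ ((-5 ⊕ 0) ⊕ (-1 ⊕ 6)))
(((10 ⊗ 8) ⊕ (0 ⊕ -2)) ⊗ ((-5 ⊕ 0) ⊕ (-1 ⊕ 6))) = -7

Expand innermost to outermost. Recall ⊕ takes the minimum of its arguments and ⊗ takes their sum. Working out the expression (((10 ⊗ 8) ⊕ (0 ⊕ -2)) ⊗ ((-5 ⊕ 0) ⊕ (-1 ⊕ 6))) gives -7.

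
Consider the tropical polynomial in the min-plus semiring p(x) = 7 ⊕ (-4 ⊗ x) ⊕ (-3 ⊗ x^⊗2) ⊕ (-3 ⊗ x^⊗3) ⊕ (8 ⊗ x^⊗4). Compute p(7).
p(7) = 3

A tropical monomial a ⊗ x^⊗i evaluates to a + i · x. Evaluating each term at x = 7:
  Term 0 contributes 7 + 0 · 7 = 7
  Term 1 contributes -4 + 1 · 7 = 3
  Term 2 contributes -3 + 2 · 7 = 11
  Term 3 contributes -3 + 3 · 7 = 18
  Term 4 contributes 8 + 4 · 7 = 36
p(7) = ⊕ of these = min[7, 3, 11, 18, 36] = 3.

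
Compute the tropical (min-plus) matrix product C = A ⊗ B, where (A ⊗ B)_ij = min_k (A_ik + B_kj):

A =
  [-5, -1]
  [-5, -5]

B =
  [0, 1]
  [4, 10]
A ⊗ B =
  [-5, -4]
  [-5, -4]

Apply the min-plus product entry-by-entry:
  C[0][0] = min over k of (A[0][0] + B[0][0] = -5 + 0 = -5, A[0][1] + B[1][0] = -1 + 4 = 3) = -5 (attained at k = 0)
  C[0][1] = min over k of (A[0][0] + B[0][1] = -5 + 1 = -4, A[0][1] + B[1][1] = -1 + 10 = 9) = -4 (attained at k = 0)
  C[1][0] = min over k of (A[1][0] + B[0][0] = -5 + 0 = -5, A[1][1] + B[1][0] = -5 + 4 = -1) = -5 (attained at k = 0)
  C[1][1] = min over k of (A[1][0] + B[0][1] = -5 + 1 = -4, A[1][1] + B[1][1] = -5 + 10 = 5) = -4 (attained at k = 0)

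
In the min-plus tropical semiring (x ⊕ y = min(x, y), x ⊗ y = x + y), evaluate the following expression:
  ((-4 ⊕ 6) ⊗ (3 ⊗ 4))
((-4 ⊕ 6) ⊗ (3 ⊗ 4)) = 3

Expand innermost to outermost. Recall ⊕ takes the minimum of its arguments and ⊗ takes their sum. Working out the expression ((-4 ⊕ 6) ⊗ (3 ⊗ 4)) gives 3.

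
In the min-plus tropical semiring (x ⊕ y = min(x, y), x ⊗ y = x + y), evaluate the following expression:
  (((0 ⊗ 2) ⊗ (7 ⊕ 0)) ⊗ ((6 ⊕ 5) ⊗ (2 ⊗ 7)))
(((0 ⊗ 2) ⊗ (7 ⊕ 0)) ⊗ ((6 ⊕ 5) ⊗ (2 ⊗ 7))) = 16

Expand innermost to outermost. Recall ⊕ takes the minimum of its arguments and ⊗ takes their sum. Working out the expression (((0 ⊗ 2) ⊗ (7 ⊕ 0)) ⊗ ((6 ⊕ 5) ⊗ (2 ⊗ 7))) gives 16.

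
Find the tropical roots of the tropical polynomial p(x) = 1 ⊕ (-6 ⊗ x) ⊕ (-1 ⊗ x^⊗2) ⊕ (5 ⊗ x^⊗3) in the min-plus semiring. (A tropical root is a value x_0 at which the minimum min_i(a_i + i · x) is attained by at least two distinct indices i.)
Roots: {-6, -5, 7}

Each tropical root is a break point of the lower envelope of the lines y = a_i + i · x (there are 4 lines, with slopes 0, 1, ..., 3). Only the lines that attain the minimum somewhere contribute to roots; other lines are dominated. Here the surviving (envelope) indices are i = 3, i = 2, i = 1, i = 0.
Intersections between consecutive envelope lines give the roots: for adjacent envelope indices i < j the intersection is x = (a_i − a_j) / (j − i). Reading off the sorted break points: {-6, -5, 7}.
Verification: at each break x_0, at least two indices attain the minimum of min_i(a_i + i · x_0).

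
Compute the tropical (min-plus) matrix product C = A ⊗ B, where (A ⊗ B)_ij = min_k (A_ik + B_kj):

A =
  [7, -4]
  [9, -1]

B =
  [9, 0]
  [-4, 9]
A ⊗ B =
  [-8, 5]
  [-5, 8]

Apply the min-plus product entry-by-entry:
  C[0][0] = min over k of (A[0][0] + B[0][0] = 7 + 9 = 16, A[0][1] + B[1][0] = -4 + -4 = -8) = -8 (attained at k = 1)
  C[0][1] = min over k of (A[0][0] + B[0][1] = 7 + 0 = 7, A[0][1] + B[1][1] = -4 + 9 = 5) = 5 (attained at k = 1)
  C[1][0] = min over k of (A[1][0] + B[0][0] = 9 + 9 = 18, A[1][1] + B[1][0] = -1 + -4 = -5) = -5 (attained at k = 1)
  C[1][1] = min over k of (A[1][0] + B[0][1] = 9 + 0 = 9, A[1][1] + B[1][1] = -1 + 9 = 8) = 8 (attained at k = 1)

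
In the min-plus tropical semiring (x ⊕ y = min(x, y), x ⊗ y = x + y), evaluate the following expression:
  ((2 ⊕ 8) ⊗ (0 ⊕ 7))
((2 ⊕ 8) ⊗ (0 ⊕ 7)) = 2

Expand innermost to outermost. Recall ⊕ takes the minimum of its arguments and ⊗ takes their sum. Working out the expression ((2 ⊕ 8) ⊗ (0 ⊕ 7)) gives 2.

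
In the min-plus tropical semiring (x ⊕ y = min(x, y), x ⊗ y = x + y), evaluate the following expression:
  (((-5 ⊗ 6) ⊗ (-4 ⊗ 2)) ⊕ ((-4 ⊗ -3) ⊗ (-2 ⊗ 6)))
(((-5 ⊗ 6) ⊗ (-4 ⊗ 2)) ⊕ ((-4 ⊗ -3) ⊗ (-2 ⊗ 6))) = -3

Expand innermost to outermost. Recall ⊕ takes the minimum of its arguments and ⊗ takes their sum. Working out the expression (((-5 ⊗ 6) ⊗ (-4 ⊗ 2)) ⊕ ((-4 ⊗ -3) ⊗ (-2 ⊗ 6))) gives -3.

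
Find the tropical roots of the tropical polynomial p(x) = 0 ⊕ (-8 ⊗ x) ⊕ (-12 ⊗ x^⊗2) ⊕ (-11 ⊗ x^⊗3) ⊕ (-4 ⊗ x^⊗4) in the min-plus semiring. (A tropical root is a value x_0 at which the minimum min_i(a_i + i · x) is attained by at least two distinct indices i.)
Roots: {-7, -1, 4, 8}

Each tropical root is a break point of the lower envelope of the lines y = a_i + i · x (there are 5 lines, with slopes 0, 1, ..., 4). Only the lines that attain the minimum somewhere contribute to roots; other lines are dominated. Here the surviving (envelope) indices are i = 4, i = 3, i = 2, i = 1, i = 0.
Intersections between consecutive envelope lines give the roots: for adjacent envelope indices i < j the intersection is x = (a_i − a_j) / (j − i). Reading off the sorted break points: {-7, -1, 4, 8}.
Verification: at each break x_0, at least two indices attain the minimum of min_i(a_i + i · x_0).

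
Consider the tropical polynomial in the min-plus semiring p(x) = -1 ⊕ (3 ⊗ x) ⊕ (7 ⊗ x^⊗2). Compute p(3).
p(3) = -1

A tropical monomial a ⊗ x^⊗i evaluates to a + i · x. Evaluating each term at x = 3:
  Term 0 contributes -1 + 0 · 3 = -1
  Term 1 contributes 3 + 1 · 3 = 6
  Term 2 contributes 7 + 2 · 3 = 13
p(3) = ⊕ of these = min[-1, 6, 13] = -1.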